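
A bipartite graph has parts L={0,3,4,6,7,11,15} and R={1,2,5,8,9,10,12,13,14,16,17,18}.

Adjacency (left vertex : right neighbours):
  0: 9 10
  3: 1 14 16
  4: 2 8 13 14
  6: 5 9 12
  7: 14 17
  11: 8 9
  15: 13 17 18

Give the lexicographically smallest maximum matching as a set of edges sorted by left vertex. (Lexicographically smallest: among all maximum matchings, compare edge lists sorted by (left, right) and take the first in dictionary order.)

Lex-smallest maximum matching: {(0,9), (3,1), (4,2), (6,5), (7,14), (11,8), (15,13)}

|M| = 7 (so the lex-smallest maximum matching has 7 edges)
process left vertices in ascending order; for each, take the smallest-labelled available neighbour that still permits 7 edges overall, or leave it unmatched if none does
lex-smallest matching: {0-9, 3-1, 4-2, 6-5, 7-14, 11-8, 15-13}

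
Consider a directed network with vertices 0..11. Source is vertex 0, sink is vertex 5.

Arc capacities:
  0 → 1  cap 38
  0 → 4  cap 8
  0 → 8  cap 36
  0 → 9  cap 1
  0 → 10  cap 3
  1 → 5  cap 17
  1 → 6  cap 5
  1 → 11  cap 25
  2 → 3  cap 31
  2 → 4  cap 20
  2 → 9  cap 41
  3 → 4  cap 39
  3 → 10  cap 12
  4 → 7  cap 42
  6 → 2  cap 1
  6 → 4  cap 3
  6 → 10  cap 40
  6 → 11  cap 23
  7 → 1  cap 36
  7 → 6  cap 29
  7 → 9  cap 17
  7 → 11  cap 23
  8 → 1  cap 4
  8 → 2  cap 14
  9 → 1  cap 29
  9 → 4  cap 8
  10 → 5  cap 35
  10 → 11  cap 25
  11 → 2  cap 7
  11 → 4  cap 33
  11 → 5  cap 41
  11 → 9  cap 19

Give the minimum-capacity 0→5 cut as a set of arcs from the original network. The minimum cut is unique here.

augment #1: 0→1→5 push 17
augment #2: 0→10→5 push 3
augment #3: 0→1→11→5 push 21
augment #4: 0→4→7→11→5 push 8
augment #5: 0→8→1→11→5 push 4
augment #6: 0→8→2→3→10→5 push 12
augment #7: 0→9→1→6→10→5 push 1
augment #8: 0→8→2→4→7→11→5 push 2
max flow = 68; residual-reachable set from 0 gives S-side
cut edges (S→T): {(0,1), (0,4), (0,9), (0,10), (8,1), (8,2)} total cap 68

Min-cut arcs: {(0,1), (0,4), (0,9), (0,10), (8,1), (8,2)} (total capacity 68)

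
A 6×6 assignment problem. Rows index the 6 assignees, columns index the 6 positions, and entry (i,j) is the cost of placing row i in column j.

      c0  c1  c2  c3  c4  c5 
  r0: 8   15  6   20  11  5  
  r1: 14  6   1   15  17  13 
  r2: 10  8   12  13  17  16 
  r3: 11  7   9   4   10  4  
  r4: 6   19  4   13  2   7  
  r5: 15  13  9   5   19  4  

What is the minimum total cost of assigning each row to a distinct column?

Minimum assignment cost: 27

optimal assignment: row0→col0 (cost 8), row1→col2 (cost 1), row2→col1 (cost 8), row3→col3 (cost 4), row4→col4 (cost 2), row5→col5 (cost 4)
total = 8 + 1 + 8 + 4 + 2 + 4 = 27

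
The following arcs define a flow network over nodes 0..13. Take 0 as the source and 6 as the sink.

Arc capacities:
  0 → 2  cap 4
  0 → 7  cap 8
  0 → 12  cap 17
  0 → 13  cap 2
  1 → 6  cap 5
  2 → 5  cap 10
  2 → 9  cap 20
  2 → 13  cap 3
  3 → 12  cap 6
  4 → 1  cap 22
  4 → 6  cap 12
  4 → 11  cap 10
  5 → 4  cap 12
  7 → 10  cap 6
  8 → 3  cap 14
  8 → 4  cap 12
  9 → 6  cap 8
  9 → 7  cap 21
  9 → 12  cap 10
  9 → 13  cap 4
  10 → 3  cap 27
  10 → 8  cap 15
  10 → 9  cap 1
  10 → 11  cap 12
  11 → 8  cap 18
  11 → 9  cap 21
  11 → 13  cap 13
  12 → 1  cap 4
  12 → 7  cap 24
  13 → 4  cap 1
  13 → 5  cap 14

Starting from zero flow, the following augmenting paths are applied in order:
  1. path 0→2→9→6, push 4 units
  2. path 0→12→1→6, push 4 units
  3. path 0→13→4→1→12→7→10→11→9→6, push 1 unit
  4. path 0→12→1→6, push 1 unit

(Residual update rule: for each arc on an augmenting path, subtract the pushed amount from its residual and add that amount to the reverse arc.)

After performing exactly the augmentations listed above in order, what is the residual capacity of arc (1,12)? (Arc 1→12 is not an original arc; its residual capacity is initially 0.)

after path 1 (0→2→9→6, push 4): res(1,12)=0
after path 2 (0→12→1→6, push 4): res(1,12)=4
after path 3 (0→13→4→1→12→7→10→11→9→6, push 1): res(1,12)=3
after path 4 (0→12→1→6, push 1): res(1,12)=4

Residual capacity of (1,12): 4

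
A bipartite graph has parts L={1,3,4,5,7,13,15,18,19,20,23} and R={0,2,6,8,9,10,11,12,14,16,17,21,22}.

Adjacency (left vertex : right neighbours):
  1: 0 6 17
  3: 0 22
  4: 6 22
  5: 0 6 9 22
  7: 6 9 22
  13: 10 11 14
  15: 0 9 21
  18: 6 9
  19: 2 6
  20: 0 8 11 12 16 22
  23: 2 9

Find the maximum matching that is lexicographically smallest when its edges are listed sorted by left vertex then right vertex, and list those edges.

|M| = 9 (so the lex-smallest maximum matching has 9 edges)
process left vertices in ascending order; for each, take the smallest-labelled available neighbour that still permits 9 edges overall, or leave it unmatched if none does
lex-smallest matching: {1-17, 3-0, 4-6, 5-9, 7-22, 13-10, 15-21, 19-2, 20-8}

Lex-smallest maximum matching: {(1,17), (3,0), (4,6), (5,9), (7,22), (13,10), (15,21), (19,2), (20,8)}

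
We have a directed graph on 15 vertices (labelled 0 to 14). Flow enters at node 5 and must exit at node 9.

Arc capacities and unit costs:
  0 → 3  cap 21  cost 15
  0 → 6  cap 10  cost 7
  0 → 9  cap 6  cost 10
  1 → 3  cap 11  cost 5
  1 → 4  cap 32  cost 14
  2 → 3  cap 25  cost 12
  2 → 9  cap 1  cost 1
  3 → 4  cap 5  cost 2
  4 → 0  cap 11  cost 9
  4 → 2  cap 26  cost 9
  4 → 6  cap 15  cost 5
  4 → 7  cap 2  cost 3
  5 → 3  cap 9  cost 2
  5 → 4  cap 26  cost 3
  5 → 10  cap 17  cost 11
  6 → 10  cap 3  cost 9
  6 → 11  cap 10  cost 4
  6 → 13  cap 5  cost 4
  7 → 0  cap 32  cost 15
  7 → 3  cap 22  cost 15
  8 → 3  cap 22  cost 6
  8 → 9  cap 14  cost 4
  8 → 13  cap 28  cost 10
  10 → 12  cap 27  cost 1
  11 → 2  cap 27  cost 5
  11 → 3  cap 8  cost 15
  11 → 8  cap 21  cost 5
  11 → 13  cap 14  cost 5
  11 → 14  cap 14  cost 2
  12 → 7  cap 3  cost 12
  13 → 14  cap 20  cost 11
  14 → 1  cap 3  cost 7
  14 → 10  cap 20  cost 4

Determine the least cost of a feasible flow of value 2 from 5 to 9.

shortest-cost path #1: 5→4→2→9 push 1 @ unit cost 13 (adds 13)
shortest-cost path #2: 5→4→6→11→8→9 push 1 @ unit cost 21 (adds 21)
total cost = 34

Minimum cost for 2 units: 34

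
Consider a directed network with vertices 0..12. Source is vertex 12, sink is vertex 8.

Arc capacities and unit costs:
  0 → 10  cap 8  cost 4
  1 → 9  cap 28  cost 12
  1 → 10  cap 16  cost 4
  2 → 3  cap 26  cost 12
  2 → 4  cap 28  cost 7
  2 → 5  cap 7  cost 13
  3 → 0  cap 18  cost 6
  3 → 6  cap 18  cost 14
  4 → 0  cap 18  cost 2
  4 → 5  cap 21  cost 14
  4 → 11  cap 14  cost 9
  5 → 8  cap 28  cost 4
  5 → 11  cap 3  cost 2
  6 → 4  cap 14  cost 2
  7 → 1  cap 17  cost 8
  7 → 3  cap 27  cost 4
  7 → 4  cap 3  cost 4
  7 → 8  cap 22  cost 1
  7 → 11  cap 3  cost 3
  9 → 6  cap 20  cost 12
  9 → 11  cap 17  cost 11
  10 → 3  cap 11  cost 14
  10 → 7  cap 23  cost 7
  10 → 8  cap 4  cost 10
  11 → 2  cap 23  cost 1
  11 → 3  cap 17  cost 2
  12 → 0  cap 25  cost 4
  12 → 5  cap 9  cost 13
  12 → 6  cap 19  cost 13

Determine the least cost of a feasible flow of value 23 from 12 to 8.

shortest-cost path #1: 12→0→10→7→8 push 8 @ unit cost 16 (adds 128)
shortest-cost path #2: 12→5→8 push 9 @ unit cost 17 (adds 153)
shortest-cost path #3: 12→6→4→5→8 push 6 @ unit cost 33 (adds 198)
total cost = 479

Minimum cost for 23 units: 479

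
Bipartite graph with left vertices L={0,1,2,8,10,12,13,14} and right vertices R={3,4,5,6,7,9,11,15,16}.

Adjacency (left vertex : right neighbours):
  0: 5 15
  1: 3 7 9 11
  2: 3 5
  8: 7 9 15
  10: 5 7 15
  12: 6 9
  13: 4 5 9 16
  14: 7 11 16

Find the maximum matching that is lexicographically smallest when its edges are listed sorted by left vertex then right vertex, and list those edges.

|M| = 8 (so the lex-smallest maximum matching has 8 edges)
process left vertices in ascending order; for each, take the smallest-labelled available neighbour that still permits 8 edges overall, or leave it unmatched if none does
lex-smallest matching: {0-5, 1-7, 2-3, 8-9, 10-15, 12-6, 13-4, 14-11}

Lex-smallest maximum matching: {(0,5), (1,7), (2,3), (8,9), (10,15), (12,6), (13,4), (14,11)}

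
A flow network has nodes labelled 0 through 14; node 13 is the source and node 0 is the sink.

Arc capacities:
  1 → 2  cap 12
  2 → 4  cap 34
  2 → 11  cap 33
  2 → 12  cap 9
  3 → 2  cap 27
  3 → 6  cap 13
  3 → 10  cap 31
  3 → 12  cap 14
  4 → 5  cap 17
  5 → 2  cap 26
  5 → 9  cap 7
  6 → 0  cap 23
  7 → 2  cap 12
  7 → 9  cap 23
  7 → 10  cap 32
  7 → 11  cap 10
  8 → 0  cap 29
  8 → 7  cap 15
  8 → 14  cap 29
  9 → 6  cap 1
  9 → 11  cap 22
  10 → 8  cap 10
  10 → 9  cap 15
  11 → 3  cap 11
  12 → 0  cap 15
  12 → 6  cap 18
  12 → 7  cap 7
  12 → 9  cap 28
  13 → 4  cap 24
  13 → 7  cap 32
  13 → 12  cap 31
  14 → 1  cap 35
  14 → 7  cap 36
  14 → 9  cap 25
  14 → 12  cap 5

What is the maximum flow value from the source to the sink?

augment #1: 13→12→0 bottleneck 15, total now 15
augment #2: 13→12→6→0 bottleneck 16, total now 31
augment #3: 13→7→9→6→0 bottleneck 1, total now 32
augment #4: 13→7→10→8→0 bottleneck 10, total now 42
augment #5: 13→7→2→12→6→0 bottleneck 2, total now 44
augment #6: 13→7→11→3→6→0 bottleneck 4, total now 48

Maximum flow value: 48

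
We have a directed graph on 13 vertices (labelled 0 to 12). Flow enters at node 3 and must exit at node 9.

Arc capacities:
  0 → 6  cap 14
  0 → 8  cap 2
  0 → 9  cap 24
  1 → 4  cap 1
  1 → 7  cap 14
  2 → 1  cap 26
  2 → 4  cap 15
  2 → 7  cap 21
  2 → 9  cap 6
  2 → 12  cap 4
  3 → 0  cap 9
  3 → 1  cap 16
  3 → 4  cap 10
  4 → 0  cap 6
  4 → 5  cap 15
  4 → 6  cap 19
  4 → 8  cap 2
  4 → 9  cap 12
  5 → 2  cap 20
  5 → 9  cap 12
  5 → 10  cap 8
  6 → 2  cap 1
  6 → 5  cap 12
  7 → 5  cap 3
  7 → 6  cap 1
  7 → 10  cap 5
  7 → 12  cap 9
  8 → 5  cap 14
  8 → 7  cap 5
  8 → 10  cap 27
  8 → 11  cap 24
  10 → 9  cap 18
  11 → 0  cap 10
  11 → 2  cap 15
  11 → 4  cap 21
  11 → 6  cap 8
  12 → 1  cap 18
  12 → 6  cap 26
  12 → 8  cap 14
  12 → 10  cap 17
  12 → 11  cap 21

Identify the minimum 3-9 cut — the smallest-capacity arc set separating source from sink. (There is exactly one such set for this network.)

augment #1: 3→0→9 push 9
augment #2: 3→4→9 push 10
augment #3: 3→1→4→9 push 1
augment #4: 3→1→7→5→9 push 3
augment #5: 3→1→7→10→9 push 5
augment #6: 3→1→7→6→2→9 push 1
augment #7: 3→1→7→12→10→9 push 5
max flow = 34; residual-reachable set from 3 gives S-side
cut edges (S→T): {(1,4), (1,7), (3,0), (3,4)} total cap 34

Min-cut arcs: {(1,4), (1,7), (3,0), (3,4)} (total capacity 34)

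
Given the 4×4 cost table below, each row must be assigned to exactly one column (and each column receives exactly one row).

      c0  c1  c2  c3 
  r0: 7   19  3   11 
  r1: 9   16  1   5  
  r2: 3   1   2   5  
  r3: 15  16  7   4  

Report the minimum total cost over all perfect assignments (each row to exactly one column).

Minimum assignment cost: 13

optimal assignment: row0→col0 (cost 7), row1→col2 (cost 1), row2→col1 (cost 1), row3→col3 (cost 4)
total = 7 + 1 + 1 + 4 = 13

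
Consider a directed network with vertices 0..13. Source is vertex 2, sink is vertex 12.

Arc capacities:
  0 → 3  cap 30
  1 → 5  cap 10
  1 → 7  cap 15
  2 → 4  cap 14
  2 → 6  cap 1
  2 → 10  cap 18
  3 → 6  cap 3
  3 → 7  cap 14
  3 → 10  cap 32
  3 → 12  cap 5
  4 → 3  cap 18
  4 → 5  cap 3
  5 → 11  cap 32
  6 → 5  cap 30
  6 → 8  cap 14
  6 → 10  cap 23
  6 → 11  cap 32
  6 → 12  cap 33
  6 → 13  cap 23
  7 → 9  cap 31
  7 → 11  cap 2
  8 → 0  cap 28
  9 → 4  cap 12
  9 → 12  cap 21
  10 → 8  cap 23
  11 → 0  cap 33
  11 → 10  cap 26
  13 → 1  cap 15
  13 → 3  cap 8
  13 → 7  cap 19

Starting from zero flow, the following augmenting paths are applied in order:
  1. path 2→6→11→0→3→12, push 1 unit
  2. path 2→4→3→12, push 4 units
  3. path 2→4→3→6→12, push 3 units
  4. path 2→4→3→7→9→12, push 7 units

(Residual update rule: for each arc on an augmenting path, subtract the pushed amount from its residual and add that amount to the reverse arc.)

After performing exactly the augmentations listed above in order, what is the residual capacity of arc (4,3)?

Residual capacity of (4,3): 4

after path 1 (2→6→11→0→3→12, push 1): res(4,3)=18
after path 2 (2→4→3→12, push 4): res(4,3)=14
after path 3 (2→4→3→6→12, push 3): res(4,3)=11
after path 4 (2→4→3→7→9→12, push 7): res(4,3)=4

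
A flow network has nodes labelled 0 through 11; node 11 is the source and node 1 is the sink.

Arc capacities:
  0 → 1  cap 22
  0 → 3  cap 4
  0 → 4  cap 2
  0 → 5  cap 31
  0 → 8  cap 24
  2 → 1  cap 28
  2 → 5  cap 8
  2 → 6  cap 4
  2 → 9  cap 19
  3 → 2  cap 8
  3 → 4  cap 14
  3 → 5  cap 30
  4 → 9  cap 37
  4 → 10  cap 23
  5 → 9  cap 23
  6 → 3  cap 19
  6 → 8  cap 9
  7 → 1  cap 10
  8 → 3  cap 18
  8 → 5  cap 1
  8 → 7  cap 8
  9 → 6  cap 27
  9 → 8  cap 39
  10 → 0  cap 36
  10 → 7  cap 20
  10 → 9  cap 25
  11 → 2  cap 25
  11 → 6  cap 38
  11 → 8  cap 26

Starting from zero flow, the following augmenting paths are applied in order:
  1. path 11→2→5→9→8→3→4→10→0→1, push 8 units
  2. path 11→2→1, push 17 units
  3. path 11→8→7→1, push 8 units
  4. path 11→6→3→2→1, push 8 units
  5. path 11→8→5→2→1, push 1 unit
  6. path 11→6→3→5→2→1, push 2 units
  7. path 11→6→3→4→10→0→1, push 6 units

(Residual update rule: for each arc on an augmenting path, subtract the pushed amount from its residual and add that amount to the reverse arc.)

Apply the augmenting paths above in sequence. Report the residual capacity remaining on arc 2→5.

Residual capacity of (2,5): 3

after path 1 (11→2→5→9→8→3→4→10→0→1, push 8): res(2,5)=0
after path 2 (11→2→1, push 17): res(2,5)=0
after path 3 (11→8→7→1, push 8): res(2,5)=0
after path 4 (11→6→3→2→1, push 8): res(2,5)=0
after path 5 (11→8→5→2→1, push 1): res(2,5)=1
after path 6 (11→6→3→5→2→1, push 2): res(2,5)=3
after path 7 (11→6→3→4→10→0→1, push 6): res(2,5)=3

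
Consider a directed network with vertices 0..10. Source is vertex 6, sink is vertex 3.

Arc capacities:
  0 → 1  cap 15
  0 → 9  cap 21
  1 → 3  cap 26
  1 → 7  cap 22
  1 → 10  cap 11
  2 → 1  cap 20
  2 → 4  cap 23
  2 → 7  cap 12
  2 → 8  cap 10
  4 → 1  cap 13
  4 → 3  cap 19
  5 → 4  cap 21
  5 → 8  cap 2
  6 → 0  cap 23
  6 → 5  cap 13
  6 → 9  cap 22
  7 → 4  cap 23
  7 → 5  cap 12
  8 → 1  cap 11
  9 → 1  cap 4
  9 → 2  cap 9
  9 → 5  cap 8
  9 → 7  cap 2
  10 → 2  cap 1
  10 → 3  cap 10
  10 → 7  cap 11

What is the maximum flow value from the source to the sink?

augment #1: 6→0→1→3 bottleneck 15, total now 15
augment #2: 6→5→4→3 bottleneck 13, total now 28
augment #3: 6→9→1→3 bottleneck 4, total now 32
augment #4: 6→9→2→1→3 bottleneck 7, total now 39
augment #5: 6→9→2→4→3 bottleneck 2, total now 41
augment #6: 6→9→5→4→3 bottleneck 4, total now 45
augment #7: 6→9→5→4→1→10→3 bottleneck 4, total now 49
augment #8: 6→9→7→4→1→10→3 bottleneck 1, total now 50
augment #9: 6→0→9→7→4→1→10→3 bottleneck 1, total now 51

Maximum flow value: 51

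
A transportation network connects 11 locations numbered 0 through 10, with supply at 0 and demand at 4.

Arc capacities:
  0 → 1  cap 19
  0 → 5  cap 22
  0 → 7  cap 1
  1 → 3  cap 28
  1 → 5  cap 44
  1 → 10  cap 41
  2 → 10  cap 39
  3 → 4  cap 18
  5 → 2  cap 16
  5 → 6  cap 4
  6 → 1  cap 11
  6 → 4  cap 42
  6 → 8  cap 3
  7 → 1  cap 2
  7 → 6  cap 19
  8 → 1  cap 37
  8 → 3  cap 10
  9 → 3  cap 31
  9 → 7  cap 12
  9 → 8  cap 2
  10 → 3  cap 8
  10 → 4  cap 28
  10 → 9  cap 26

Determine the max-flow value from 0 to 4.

augment #1: 0→1→3→4 bottleneck 18, total now 18
augment #2: 0→1→10→4 bottleneck 1, total now 19
augment #3: 0→5→6→4 bottleneck 4, total now 23
augment #4: 0→7→6→4 bottleneck 1, total now 24
augment #5: 0→5→2→10→4 bottleneck 16, total now 40

Maximum flow value: 40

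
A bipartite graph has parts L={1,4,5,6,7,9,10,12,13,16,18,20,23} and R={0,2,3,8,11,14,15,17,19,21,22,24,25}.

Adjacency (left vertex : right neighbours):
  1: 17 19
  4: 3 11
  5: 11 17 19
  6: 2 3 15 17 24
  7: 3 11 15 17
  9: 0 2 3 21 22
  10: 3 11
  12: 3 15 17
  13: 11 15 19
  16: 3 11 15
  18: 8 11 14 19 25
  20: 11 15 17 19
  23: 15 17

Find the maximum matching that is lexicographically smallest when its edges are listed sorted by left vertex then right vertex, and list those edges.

Lex-smallest maximum matching: {(1,17), (4,3), (5,11), (6,2), (7,15), (9,0), (13,19), (18,8)}

|M| = 8 (so the lex-smallest maximum matching has 8 edges)
process left vertices in ascending order; for each, take the smallest-labelled available neighbour that still permits 8 edges overall, or leave it unmatched if none does
lex-smallest matching: {1-17, 4-3, 5-11, 6-2, 7-15, 9-0, 13-19, 18-8}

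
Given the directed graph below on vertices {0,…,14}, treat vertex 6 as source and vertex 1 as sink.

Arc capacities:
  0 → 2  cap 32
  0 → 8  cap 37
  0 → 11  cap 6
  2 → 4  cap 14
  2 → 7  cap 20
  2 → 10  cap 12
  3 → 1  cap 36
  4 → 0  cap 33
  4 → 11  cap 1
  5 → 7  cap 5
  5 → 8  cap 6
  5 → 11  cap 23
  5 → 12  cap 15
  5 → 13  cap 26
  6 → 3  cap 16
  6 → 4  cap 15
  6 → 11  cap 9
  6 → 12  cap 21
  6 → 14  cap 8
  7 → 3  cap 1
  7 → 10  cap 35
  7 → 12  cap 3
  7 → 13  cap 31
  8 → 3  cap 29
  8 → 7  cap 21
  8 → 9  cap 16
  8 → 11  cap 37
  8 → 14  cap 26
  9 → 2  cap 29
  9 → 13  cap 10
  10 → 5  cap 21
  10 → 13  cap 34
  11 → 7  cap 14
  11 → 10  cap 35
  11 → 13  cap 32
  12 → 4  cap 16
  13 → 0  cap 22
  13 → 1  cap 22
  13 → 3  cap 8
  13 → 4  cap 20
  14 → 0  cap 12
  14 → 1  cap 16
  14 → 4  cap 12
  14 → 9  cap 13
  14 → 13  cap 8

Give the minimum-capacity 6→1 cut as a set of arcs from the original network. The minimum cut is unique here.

augment #1: 6→3→1 push 16
augment #2: 6→14→1 push 8
augment #3: 6→11→13→1 push 9
augment #4: 6→4→11→13→1 push 1
augment #5: 6→4→0→8→3→1 push 14
augment #6: 6→12→4→0→8→3→1 push 6
augment #7: 6→12→4→0→8→14→1 push 8
augment #8: 6→12→4→0→11→13→1 push 2
max flow = 64; residual-reachable set from 6 gives S-side
cut edges (S→T): {(6,3), (6,4), (6,11), (6,14), (12,4)} total cap 64

Min-cut arcs: {(6,3), (6,4), (6,11), (6,14), (12,4)} (total capacity 64)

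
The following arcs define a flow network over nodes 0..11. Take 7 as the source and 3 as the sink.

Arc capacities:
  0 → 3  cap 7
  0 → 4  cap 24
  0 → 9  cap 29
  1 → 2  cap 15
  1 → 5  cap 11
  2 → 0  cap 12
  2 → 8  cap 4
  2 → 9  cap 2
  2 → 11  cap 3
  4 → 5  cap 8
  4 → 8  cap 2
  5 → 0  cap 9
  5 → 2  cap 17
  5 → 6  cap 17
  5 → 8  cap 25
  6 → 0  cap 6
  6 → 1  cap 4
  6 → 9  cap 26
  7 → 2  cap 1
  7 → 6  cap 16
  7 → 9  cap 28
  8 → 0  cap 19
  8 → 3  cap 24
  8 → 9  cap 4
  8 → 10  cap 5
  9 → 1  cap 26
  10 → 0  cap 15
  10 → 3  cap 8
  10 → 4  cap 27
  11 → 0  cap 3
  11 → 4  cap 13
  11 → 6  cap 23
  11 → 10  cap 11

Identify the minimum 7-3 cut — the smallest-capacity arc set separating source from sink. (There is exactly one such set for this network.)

augment #1: 7→2→0→3 push 1
augment #2: 7→6→0→3 push 6
augment #3: 7→6→1→2→8→3 push 4
augment #4: 7→9→1→5→8→3 push 11
augment #5: 7→9→1→2→11→10→3 push 3
augment #6: 7→9→1→2→0→4→8→3 push 2
augment #7: 7→9→1→2→0→4→5→8→3 push 6
max flow = 33; residual-reachable set from 7 gives S-side
cut edges (S→T): {(1,2), (1,5), (6,0), (7,2)} total cap 33

Min-cut arcs: {(1,2), (1,5), (6,0), (7,2)} (total capacity 33)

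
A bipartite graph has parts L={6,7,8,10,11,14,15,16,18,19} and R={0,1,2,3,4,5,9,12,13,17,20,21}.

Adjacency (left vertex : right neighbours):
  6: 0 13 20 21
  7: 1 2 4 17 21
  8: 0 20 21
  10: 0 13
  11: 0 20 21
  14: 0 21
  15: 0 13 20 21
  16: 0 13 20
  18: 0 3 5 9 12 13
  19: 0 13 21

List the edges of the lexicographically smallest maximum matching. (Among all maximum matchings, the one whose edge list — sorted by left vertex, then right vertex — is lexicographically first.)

Lex-smallest maximum matching: {(6,0), (7,1), (8,20), (10,13), (11,21), (18,3)}

|M| = 6 (so the lex-smallest maximum matching has 6 edges)
process left vertices in ascending order; for each, take the smallest-labelled available neighbour that still permits 6 edges overall, or leave it unmatched if none does
lex-smallest matching: {6-0, 7-1, 8-20, 10-13, 11-21, 18-3}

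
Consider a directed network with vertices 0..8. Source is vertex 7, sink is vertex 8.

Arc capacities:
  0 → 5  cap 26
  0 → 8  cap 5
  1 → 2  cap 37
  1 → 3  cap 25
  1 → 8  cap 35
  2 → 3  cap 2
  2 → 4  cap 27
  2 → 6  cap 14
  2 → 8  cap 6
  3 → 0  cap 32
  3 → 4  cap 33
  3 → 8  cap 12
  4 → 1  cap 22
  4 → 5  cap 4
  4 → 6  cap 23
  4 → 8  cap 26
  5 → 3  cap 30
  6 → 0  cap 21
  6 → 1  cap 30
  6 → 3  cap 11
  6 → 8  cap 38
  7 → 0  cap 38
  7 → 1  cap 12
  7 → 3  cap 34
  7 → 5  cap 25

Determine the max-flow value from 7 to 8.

augment #1: 7→0→8 bottleneck 5, total now 5
augment #2: 7→1→8 bottleneck 12, total now 17
augment #3: 7→3→8 bottleneck 12, total now 29
augment #4: 7→3→4→8 bottleneck 22, total now 51
augment #5: 7→5→3→4→8 bottleneck 4, total now 55
augment #6: 7→5→3→4→1→8 bottleneck 7, total now 62

Maximum flow value: 62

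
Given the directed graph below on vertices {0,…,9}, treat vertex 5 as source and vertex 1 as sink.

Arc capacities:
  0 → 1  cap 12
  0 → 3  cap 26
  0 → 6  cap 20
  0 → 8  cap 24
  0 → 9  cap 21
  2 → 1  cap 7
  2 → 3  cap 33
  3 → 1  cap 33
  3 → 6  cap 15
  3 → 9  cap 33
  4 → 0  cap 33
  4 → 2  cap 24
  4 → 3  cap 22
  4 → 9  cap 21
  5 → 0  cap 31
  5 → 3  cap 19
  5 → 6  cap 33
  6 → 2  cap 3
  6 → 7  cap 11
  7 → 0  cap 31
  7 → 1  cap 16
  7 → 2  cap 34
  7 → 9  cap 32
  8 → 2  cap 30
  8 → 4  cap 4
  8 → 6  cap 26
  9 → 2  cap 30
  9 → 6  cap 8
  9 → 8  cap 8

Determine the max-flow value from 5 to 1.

augment #1: 5→0→1 bottleneck 12, total now 12
augment #2: 5→3→1 bottleneck 19, total now 31
augment #3: 5→0→3→1 bottleneck 14, total now 45
augment #4: 5→6→2→1 bottleneck 3, total now 48
augment #5: 5→6→7→1 bottleneck 11, total now 59
augment #6: 5→0→8→2→1 bottleneck 4, total now 63

Maximum flow value: 63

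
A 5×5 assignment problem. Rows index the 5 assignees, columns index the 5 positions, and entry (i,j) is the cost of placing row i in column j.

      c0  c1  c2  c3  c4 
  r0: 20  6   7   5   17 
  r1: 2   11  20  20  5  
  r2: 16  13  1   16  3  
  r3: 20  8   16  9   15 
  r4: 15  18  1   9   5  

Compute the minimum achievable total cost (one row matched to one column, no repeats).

optimal assignment: row0→col3 (cost 5), row1→col0 (cost 2), row2→col4 (cost 3), row3→col1 (cost 8), row4→col2 (cost 1)
total = 5 + 2 + 3 + 8 + 1 = 19

Minimum assignment cost: 19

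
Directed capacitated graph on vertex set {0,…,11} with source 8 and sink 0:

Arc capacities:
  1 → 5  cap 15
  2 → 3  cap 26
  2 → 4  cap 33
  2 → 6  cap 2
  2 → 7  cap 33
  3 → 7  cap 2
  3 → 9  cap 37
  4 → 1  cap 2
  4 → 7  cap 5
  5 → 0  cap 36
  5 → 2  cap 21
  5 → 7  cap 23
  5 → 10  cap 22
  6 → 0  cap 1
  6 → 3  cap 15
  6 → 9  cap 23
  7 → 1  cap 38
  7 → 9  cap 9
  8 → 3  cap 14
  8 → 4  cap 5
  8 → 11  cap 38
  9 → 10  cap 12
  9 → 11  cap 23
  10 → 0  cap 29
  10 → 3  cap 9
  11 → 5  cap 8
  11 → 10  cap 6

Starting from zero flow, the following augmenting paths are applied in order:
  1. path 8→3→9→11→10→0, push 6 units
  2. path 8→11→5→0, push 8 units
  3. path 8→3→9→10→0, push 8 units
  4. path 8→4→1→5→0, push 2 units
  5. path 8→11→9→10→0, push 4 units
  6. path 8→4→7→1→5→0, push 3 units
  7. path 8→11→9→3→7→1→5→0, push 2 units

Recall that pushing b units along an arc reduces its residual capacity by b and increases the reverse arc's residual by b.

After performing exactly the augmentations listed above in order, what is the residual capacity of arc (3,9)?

Residual capacity of (3,9): 25

after path 1 (8→3→9→11→10→0, push 6): res(3,9)=31
after path 2 (8→11→5→0, push 8): res(3,9)=31
after path 3 (8→3→9→10→0, push 8): res(3,9)=23
after path 4 (8→4→1→5→0, push 2): res(3,9)=23
after path 5 (8→11→9→10→0, push 4): res(3,9)=23
after path 6 (8→4→7→1→5→0, push 3): res(3,9)=23
after path 7 (8→11→9→3→7→1→5→0, push 2): res(3,9)=25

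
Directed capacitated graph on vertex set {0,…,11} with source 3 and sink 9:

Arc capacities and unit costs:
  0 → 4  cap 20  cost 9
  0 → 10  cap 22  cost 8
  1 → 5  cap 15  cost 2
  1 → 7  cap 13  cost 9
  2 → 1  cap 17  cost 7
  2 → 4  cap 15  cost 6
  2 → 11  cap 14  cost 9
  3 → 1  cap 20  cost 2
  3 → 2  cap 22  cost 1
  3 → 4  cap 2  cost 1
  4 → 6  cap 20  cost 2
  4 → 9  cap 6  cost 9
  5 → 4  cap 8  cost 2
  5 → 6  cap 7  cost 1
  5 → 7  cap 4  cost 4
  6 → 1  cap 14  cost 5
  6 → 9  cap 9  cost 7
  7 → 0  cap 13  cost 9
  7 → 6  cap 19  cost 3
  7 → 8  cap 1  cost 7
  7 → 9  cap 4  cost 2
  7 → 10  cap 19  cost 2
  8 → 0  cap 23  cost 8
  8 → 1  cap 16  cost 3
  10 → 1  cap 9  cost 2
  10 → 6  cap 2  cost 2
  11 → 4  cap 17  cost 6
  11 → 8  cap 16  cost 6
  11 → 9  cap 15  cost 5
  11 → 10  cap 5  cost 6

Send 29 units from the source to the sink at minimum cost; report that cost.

Minimum cost for 29 units: 384

shortest-cost path #1: 3→4→9 push 2 @ unit cost 10 (adds 20)
shortest-cost path #2: 3→1→5→7→9 push 4 @ unit cost 10 (adds 40)
shortest-cost path #3: 3→1→5→6→9 push 7 @ unit cost 12 (adds 84)
shortest-cost path #4: 3→2→11→9 push 14 @ unit cost 15 (adds 210)
shortest-cost path #5: 3→1→5→4→9 push 2 @ unit cost 15 (adds 30)
total cost = 384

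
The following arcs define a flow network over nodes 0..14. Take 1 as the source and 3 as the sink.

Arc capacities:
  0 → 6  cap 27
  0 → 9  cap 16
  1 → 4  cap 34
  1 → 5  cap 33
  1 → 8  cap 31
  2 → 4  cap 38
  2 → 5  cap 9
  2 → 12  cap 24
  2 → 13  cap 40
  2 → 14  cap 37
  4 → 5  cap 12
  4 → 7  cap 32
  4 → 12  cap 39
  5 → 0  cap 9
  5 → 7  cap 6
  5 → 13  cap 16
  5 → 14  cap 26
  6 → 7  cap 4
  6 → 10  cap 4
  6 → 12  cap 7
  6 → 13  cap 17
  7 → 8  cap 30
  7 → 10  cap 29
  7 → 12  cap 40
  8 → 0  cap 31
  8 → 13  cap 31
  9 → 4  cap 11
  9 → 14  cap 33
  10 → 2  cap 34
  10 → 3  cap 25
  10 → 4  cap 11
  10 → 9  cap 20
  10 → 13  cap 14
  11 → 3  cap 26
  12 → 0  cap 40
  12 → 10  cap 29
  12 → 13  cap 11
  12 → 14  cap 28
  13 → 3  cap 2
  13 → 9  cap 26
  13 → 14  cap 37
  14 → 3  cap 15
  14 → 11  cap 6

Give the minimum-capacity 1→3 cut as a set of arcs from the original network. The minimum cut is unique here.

augment #1: 1→5→13→3 push 2
augment #2: 1→5→14→3 push 15
augment #3: 1→4→7→10→3 push 25
augment #4: 1→5→14→11→3 push 6
max flow = 48; residual-reachable set from 1 gives S-side
cut edges (S→T): {(10,3), (13,3), (14,3), (14,11)} total cap 48

Min-cut arcs: {(10,3), (13,3), (14,3), (14,11)} (total capacity 48)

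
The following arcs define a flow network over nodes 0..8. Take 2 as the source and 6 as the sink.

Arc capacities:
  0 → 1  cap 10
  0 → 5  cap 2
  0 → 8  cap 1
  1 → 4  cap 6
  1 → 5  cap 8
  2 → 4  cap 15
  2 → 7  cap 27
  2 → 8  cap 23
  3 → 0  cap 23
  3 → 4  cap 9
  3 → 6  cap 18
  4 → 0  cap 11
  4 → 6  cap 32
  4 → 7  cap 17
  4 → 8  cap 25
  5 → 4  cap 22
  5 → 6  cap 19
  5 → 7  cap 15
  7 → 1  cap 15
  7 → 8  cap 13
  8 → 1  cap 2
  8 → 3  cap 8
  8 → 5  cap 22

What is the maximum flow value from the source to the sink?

augment #1: 2→4→6 bottleneck 15, total now 15
augment #2: 2→8→3→6 bottleneck 8, total now 23
augment #3: 2→8→5→6 bottleneck 15, total now 38
augment #4: 2→7→1→4→6 bottleneck 6, total now 44
augment #5: 2→7→1→5→6 bottleneck 4, total now 48
augment #6: 2→7→1→5→4→6 bottleneck 4, total now 52
augment #7: 2→7→8→5→4→6 bottleneck 7, total now 59

Maximum flow value: 59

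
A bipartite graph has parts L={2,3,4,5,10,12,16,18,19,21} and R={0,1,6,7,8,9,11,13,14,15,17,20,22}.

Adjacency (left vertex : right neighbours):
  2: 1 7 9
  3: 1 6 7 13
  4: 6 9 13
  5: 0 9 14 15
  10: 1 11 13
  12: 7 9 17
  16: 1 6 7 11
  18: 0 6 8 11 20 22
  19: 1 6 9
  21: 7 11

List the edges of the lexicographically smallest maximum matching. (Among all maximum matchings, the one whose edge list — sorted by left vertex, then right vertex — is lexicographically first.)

|M| = 9 (so the lex-smallest maximum matching has 9 edges)
process left vertices in ascending order; for each, take the smallest-labelled available neighbour that still permits 9 edges overall, or leave it unmatched if none does
lex-smallest matching: {2-1, 3-6, 4-9, 5-0, 10-13, 12-17, 16-7, 18-8, 21-11}

Lex-smallest maximum matching: {(2,1), (3,6), (4,9), (5,0), (10,13), (12,17), (16,7), (18,8), (21,11)}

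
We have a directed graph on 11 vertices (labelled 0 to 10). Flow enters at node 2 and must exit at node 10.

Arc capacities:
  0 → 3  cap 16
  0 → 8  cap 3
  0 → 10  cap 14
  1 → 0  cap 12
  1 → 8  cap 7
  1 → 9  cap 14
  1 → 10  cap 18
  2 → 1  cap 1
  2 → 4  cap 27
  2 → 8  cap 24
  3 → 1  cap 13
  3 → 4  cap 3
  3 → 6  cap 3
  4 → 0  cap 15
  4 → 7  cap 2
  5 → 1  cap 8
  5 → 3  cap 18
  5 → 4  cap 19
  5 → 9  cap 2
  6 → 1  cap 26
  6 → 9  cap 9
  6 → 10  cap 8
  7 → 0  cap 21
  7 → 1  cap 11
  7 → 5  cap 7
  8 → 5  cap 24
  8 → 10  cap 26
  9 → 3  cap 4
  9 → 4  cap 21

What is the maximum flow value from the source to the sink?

augment #1: 2→1→10 bottleneck 1, total now 1
augment #2: 2→8→10 bottleneck 24, total now 25
augment #3: 2→4→0→10 bottleneck 14, total now 39
augment #4: 2→4→0→8→10 bottleneck 1, total now 40
augment #5: 2→4→7→1→10 bottleneck 2, total now 42

Maximum flow value: 42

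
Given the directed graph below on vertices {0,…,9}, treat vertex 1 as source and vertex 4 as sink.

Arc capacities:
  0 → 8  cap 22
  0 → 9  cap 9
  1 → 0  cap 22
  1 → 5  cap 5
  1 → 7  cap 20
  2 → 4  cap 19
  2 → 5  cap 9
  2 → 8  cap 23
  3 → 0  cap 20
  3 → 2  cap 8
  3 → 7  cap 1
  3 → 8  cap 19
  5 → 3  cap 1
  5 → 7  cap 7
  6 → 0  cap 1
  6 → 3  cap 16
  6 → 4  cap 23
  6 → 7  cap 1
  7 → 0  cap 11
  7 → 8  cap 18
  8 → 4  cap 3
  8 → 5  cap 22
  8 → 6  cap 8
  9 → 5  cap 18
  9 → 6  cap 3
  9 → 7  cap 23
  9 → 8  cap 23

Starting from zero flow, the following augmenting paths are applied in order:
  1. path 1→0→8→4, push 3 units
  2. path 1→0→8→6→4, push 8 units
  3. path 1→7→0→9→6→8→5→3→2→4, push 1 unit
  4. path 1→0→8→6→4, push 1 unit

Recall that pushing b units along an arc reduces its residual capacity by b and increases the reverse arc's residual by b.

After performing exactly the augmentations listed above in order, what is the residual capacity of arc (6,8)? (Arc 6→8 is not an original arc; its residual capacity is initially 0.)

after path 1 (1→0→8→4, push 3): res(6,8)=0
after path 2 (1→0→8→6→4, push 8): res(6,8)=8
after path 3 (1→7→0→9→6→8→5→3→2→4, push 1): res(6,8)=7
after path 4 (1→0→8→6→4, push 1): res(6,8)=8

Residual capacity of (6,8): 8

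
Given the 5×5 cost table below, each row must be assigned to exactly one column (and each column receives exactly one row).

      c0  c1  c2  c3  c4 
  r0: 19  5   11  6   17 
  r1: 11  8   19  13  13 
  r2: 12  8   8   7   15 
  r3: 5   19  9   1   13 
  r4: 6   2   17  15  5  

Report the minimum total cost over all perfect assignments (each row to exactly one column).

optimal assignment: row0→col1 (cost 5), row1→col0 (cost 11), row2→col2 (cost 8), row3→col3 (cost 1), row4→col4 (cost 5)
total = 5 + 11 + 8 + 1 + 5 = 30

Minimum assignment cost: 30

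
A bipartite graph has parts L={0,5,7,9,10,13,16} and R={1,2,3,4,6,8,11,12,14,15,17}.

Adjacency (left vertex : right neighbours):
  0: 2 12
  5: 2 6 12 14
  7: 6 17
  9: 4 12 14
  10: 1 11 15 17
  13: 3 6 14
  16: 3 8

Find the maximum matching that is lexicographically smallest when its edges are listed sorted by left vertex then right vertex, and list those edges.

Lex-smallest maximum matching: {(0,2), (5,6), (7,17), (9,4), (10,1), (13,3), (16,8)}

|M| = 7 (so the lex-smallest maximum matching has 7 edges)
process left vertices in ascending order; for each, take the smallest-labelled available neighbour that still permits 7 edges overall, or leave it unmatched if none does
lex-smallest matching: {0-2, 5-6, 7-17, 9-4, 10-1, 13-3, 16-8}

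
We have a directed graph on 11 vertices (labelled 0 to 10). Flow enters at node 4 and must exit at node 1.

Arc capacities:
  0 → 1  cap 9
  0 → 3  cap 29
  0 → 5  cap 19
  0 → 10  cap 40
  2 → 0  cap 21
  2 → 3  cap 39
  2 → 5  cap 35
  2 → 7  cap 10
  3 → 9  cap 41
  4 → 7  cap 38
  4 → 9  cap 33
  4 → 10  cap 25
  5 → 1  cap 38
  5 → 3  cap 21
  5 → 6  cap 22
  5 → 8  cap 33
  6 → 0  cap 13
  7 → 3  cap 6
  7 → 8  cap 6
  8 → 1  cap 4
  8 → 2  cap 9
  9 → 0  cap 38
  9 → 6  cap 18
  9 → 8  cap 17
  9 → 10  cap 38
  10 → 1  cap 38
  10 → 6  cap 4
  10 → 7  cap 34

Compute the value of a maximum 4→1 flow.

Maximum flow value: 70

augment #1: 4→10→1 bottleneck 25, total now 25
augment #2: 4→7→8→1 bottleneck 4, total now 29
augment #3: 4→9→0→1 bottleneck 9, total now 38
augment #4: 4→9→10→1 bottleneck 13, total now 51
augment #5: 4→9→0→5→1 bottleneck 11, total now 62
augment #6: 4→7→8→2→5→1 bottleneck 2, total now 64
augment #7: 4→7→3→9→0→5→1 bottleneck 6, total now 70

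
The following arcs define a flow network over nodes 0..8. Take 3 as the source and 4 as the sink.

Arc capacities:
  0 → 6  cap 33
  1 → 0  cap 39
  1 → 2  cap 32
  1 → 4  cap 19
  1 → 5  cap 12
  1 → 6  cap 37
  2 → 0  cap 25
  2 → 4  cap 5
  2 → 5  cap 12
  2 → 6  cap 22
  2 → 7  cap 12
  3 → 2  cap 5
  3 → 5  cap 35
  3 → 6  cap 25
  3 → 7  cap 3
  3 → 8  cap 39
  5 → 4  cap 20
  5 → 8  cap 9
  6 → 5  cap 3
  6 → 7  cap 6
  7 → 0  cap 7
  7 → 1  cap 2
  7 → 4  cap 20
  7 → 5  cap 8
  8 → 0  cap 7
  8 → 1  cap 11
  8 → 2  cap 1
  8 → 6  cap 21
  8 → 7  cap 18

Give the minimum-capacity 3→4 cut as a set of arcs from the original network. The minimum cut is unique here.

augment #1: 3→2→4 push 5
augment #2: 3→5→4 push 20
augment #3: 3→7→4 push 3
augment #4: 3→6→7→4 push 6
augment #5: 3→8→1→4 push 11
augment #6: 3→8→7→4 push 11
augment #7: 3→8→7→1→4 push 2
max flow = 58; residual-reachable set from 3 gives S-side
cut edges (S→T): {(2,4), (5,4), (7,1), (7,4), (8,1)} total cap 58

Min-cut arcs: {(2,4), (5,4), (7,1), (7,4), (8,1)} (total capacity 58)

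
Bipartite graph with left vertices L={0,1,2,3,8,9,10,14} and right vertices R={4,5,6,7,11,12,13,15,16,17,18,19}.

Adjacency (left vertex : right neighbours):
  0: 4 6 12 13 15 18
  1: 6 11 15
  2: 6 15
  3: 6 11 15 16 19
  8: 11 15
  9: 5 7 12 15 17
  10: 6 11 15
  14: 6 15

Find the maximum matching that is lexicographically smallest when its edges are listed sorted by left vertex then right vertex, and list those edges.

Lex-smallest maximum matching: {(0,4), (1,6), (2,15), (3,16), (8,11), (9,5)}

|M| = 6 (so the lex-smallest maximum matching has 6 edges)
process left vertices in ascending order; for each, take the smallest-labelled available neighbour that still permits 6 edges overall, or leave it unmatched if none does
lex-smallest matching: {0-4, 1-6, 2-15, 3-16, 8-11, 9-5}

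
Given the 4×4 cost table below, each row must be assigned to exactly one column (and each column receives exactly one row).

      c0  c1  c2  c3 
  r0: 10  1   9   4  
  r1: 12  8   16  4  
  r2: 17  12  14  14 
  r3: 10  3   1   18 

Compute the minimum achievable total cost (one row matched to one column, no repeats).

optimal assignment: row0→col1 (cost 1), row1→col3 (cost 4), row2→col0 (cost 17), row3→col2 (cost 1)
total = 1 + 4 + 17 + 1 = 23

Minimum assignment cost: 23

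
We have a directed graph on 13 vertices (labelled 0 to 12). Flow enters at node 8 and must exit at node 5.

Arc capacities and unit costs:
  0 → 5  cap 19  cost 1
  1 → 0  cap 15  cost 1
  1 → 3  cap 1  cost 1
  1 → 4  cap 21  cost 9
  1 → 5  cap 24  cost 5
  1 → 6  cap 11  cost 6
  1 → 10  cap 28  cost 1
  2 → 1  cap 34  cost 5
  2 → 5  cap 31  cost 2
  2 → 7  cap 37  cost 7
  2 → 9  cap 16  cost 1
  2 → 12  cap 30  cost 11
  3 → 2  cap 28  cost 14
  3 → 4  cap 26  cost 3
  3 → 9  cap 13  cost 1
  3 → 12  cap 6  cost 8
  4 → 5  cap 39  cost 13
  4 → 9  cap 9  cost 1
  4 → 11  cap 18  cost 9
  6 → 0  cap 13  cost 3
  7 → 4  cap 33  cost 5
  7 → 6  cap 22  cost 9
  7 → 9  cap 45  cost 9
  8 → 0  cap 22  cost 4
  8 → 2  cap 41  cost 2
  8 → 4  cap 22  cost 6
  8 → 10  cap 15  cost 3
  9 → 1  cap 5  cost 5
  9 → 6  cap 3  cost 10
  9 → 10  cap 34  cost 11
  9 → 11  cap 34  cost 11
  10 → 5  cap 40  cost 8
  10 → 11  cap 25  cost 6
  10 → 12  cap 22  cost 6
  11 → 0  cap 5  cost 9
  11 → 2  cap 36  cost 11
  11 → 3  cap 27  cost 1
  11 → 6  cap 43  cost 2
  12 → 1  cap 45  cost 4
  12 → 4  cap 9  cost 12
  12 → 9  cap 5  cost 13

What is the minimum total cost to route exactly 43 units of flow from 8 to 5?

Minimum cost for 43 units: 184

shortest-cost path #1: 8→2→5 push 31 @ unit cost 4 (adds 124)
shortest-cost path #2: 8→0→5 push 12 @ unit cost 5 (adds 60)
total cost = 184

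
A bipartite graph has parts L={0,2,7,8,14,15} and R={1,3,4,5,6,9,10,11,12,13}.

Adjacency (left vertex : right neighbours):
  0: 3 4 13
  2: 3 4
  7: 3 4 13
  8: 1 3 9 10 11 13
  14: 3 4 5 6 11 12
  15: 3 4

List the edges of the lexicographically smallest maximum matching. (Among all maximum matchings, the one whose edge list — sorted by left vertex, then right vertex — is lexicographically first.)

Lex-smallest maximum matching: {(0,3), (2,4), (7,13), (8,1), (14,5)}

|M| = 5 (so the lex-smallest maximum matching has 5 edges)
process left vertices in ascending order; for each, take the smallest-labelled available neighbour that still permits 5 edges overall, or leave it unmatched if none does
lex-smallest matching: {0-3, 2-4, 7-13, 8-1, 14-5}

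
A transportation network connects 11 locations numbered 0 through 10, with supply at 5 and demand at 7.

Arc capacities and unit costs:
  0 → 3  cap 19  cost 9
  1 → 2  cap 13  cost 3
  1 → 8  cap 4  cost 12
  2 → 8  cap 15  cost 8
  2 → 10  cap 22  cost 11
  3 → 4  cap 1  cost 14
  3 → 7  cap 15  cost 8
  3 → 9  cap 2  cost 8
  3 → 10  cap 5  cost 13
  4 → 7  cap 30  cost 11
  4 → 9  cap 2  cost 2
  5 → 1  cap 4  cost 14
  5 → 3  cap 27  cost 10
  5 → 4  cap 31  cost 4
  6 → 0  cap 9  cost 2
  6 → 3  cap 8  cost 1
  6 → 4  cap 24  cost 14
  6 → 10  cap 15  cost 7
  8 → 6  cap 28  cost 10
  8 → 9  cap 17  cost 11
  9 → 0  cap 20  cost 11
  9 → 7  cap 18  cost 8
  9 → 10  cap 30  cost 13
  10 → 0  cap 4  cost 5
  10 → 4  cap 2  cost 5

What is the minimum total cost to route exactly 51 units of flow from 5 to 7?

Minimum cost for 51 units: 908

shortest-cost path #1: 5→4→9→7 push 2 @ unit cost 14 (adds 28)
shortest-cost path #2: 5→4→7 push 29 @ unit cost 15 (adds 435)
shortest-cost path #3: 5→3→7 push 15 @ unit cost 18 (adds 270)
shortest-cost path #4: 5→3→9→7 push 2 @ unit cost 26 (adds 52)
shortest-cost path #5: 5→3→4→7 push 1 @ unit cost 35 (adds 35)
shortest-cost path #6: 5→1→2→8→9→7 push 2 @ unit cost 44 (adds 88)
total cost = 908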